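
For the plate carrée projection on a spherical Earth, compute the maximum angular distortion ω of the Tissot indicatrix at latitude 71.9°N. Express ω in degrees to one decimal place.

Plate carrée maps x = Rλ, y = Rφ. The meridian scale is h = 1 and the parallel scale is k = 1/cos φ = sec φ.
At 71.9°: h = 1.000, k = 3.219; principal scales a = 3.219, b = 1.000.
sin(ω/2) = (a − b)/(a + b) = 2.219/4.219 = 0.5259, so ω = 2 arcsin(0.5259) ≈ 63.5°.

63.5°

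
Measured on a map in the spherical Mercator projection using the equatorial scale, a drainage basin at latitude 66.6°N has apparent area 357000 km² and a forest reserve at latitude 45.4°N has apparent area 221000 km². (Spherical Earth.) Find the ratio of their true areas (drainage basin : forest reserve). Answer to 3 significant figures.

Since Mercator area scale is 1/cos²φ, the true area equals the apparent area multiplied by cos²φ.
True area of drainage basin: 357000 × cos²(66.6°) = 357000 × 0.1577 = 56310 km².
True area of forest reserve: 221000 × cos²(45.4°) = 221000 × 0.4930 = 109000 km².
Ratio = 56310 / 109000 ≈ 0.517.

0.517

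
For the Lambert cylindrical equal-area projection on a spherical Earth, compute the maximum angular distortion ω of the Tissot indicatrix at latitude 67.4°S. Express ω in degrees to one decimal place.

95.9°

The Lambert cylindrical equal-area projection is the cylindrical equal-area projection with its standard parallel at the equator (φ₀ = 0). A cylindrical equal-area projection with standard parallel φ₀ has meridian scale h = cos φ / cos φ₀ and parallel scale k = cos φ₀ / cos φ (so areas are preserved, h·k = 1).
At 67.4°: h = 0.3843, k = 2.602; principal scales a = 2.602, b = 0.3843.
sin(ω/2) = (a − b)/(a + b) = 2.218/2.986 = 0.7426, so ω = 2 arcsin(0.7426) ≈ 95.9°.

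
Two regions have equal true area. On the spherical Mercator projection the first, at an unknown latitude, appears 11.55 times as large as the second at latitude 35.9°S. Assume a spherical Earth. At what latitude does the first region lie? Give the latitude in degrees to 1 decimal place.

Mercator areal scale is sec²φ, so apparent-area ratio = sec²φ₁ / sec²φ₂ = cos²φ₂ / cos²φ₁.
cos²φ₂ / cos²φ₁ = 11.55  ⇒  cos φ₁ = cos 35.9° / √11.55 = 0.8100/3.399 = 0.2384.
φ₁ = arccos(0.2384) ≈ 76.2°.

76.2°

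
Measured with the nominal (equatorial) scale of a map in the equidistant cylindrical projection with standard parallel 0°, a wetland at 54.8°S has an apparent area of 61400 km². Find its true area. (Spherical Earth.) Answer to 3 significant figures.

Plate carrée maps x = Rλ, y = Rφ. The meridian scale is h = 1 and the parallel scale is k = 1/cos φ = sec φ.
Areal scale = h·k = 1 × sec φ; at 54.8°, h = 1.000, k = 1.735, so h·k = 1.735.
True area = apparent / (areal scale) = 61400 / 1.735 ≈ 35400 km².

35400 km²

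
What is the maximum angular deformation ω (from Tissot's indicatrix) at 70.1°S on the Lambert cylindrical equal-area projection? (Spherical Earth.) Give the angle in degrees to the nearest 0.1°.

104.8°

The Lambert cylindrical equal-area projection is the cylindrical equal-area projection with its standard parallel at the equator (φ₀ = 0). For cylindrical equal-area with standard parallel φ₀, h = cos φ / cos φ₀ and k = cos φ₀ / cos φ, so h·k = 1.
At 70.1°: h = 0.3404, k = 2.938; principal scales a = 2.938, b = 0.3404.
sin(ω/2) = (a − b)/(a + b) = 2.598/3.278 = 0.7923, so ω = 2 arcsin(0.7923) ≈ 104.8°.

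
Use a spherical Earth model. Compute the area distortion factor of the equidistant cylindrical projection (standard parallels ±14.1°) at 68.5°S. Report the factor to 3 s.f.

2.65

With standard parallel φ₀ = 14.1°, the equirectangular projection gives x = Rλ cos φ₀, y = Rφ, so h = 1 and k = cos 14.1° / cos φ.
Areal scale = h·k = 1 × cos φ₀ / cos φ; at 68.5°, h = 1.000, k = 2.646, so h·k = 2.646.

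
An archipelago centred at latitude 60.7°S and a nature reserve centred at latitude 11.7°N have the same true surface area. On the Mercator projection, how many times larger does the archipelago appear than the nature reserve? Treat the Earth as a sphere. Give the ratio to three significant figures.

On Mercator, area is exaggerated by sec²φ = 1/cos²φ.
At 60.7°: sec²(60.7°) = 1/0.4894² = 4.175.
At 11.7°: sec²(11.7°) = 1/0.9792² = 1.043.
Ratio = 4.175/1.043 = cos²(11.7°)/cos²(60.7°) ≈ 4.00.

4.00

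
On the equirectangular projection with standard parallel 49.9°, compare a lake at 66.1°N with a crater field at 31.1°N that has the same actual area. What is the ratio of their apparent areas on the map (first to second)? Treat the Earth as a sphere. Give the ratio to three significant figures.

The equidistant cylindrical projection with φ₀ = 49.9° has h = 1 (meridians true) and k = cos φ₀ / cos φ along parallels.
Areal scale at 66.1°: h·k = 1.000 × 1.590 = 1.590.
Areal scale at 31.1°: h·k = 1.000 × 0.7522 = 0.7522.
Ratio = 1.590/0.7522 ≈ 2.11.

2.11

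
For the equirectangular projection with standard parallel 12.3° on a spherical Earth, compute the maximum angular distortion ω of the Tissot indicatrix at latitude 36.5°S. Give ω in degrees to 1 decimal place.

11.2°

In the equirectangular projection with standard parallel φ₀ = 12.3° (x = Rλ cos φ₀, y = Rφ), meridians are true-scale (h = 1) and the parallel scale is k = cos φ₀ / cos φ.
At 36.5°: h = 1.000, k = 1.215; principal scales a = 1.215, b = 1.000.
sin(ω/2) = (a − b)/(a + b) = 0.2154/2.215 = 0.09725, so ω = 2 arcsin(0.09725) ≈ 11.2°.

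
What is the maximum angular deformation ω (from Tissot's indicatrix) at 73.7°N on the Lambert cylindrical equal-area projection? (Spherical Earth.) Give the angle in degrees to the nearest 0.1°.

The Lambert cylindrical equal-area projection is the cylindrical equal-area projection with its standard parallel at the equator (φ₀ = 0). For cylindrical equal-area with standard parallel φ₀, h = cos φ / cos φ₀ and k = cos φ₀ / cos φ, so h·k = 1.
At 73.7°: h = 0.2807, k = 3.563; principal scales a = 3.563, b = 0.2807.
sin(ω/2) = (a − b)/(a + b) = 3.282/3.844 = 0.8540, so ω = 2 arcsin(0.8540) ≈ 117.3°.

117.3°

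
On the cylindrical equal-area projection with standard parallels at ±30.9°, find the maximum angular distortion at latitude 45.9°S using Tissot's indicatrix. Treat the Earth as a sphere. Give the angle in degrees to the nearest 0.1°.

Cylindrical equal-area (φ₀ = 30.9°): h = cos φ / cos 30.9° along meridians, k = cos 30.9° / cos φ along parallels; h·k = 1.
At 45.9°: h = 0.8110, k = 1.233; principal scales a = 1.233, b = 0.8110.
sin(ω/2) = (a − b)/(a + b) = 0.4220/2.044 = 0.2064, so ω = 2 arcsin(0.2064) ≈ 23.8°.

23.8°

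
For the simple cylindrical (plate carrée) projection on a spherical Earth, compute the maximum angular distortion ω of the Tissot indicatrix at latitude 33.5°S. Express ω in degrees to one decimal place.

In the plate carrée (x = Rλ, y = Rφ), meridians are true-scale (h = 1) and parallels are stretched by k = sec φ.
At 33.5°: h = 1.000, k = 1.199; principal scales a = 1.199, b = 1.000.
sin(ω/2) = (a − b)/(a + b) = 0.1992/2.199 = 0.09058, so ω = 2 arcsin(0.09058) ≈ 10.4°.

10.4°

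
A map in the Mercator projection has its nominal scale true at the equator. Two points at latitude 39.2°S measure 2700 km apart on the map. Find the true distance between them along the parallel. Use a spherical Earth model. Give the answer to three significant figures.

2090 km

For Mercator, h = k = sec φ (a conformal cylindrical projection has a single point scale, 1/cos φ).
Along the parallel at 39.2°, map distances are exaggerated by k = sec 39.2° = 1.290.
True distance = 2700 / 1.290 = 2700 × cos 39.2° ≈ 2090 km.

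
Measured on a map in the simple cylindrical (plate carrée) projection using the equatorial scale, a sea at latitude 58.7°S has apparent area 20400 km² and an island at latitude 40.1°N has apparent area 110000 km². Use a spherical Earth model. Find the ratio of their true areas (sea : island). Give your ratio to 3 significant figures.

0.126

Plate carrée has h = 1 and k = sec φ, giving areal scale sec φ; true area = (apparent area) · cos φ.
True area of sea: 20400 × cos(58.7°) = 20400 × 0.5195 = 10600 km².
True area of island: 110000 × cos(40.1°) = 110000 × 0.7649 = 84140 km².
Ratio = 10600 / 84140 ≈ 0.126.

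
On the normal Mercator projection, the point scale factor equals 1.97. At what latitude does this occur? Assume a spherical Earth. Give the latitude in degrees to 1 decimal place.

59.5°

Mercator scale is k = sec φ = 1/cos φ.
1/cos φ = 1.97  ⇒  cos φ = 0.5076  ⇒  φ = arccos(0.5076) ≈ 59.5°.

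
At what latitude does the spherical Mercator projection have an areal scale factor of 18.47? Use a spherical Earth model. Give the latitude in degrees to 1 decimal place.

76.5°

Mercator areal scale is sec²φ.
sec²φ = 18.47  ⇒  cos²φ = 0.05414  ⇒  cos φ = 0.2327.
φ = arccos(0.2327) ≈ 76.5°.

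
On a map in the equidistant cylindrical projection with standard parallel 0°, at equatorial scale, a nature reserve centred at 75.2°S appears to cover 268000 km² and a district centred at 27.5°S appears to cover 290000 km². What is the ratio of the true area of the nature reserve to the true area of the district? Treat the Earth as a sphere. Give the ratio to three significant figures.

0.266

Plate carrée has h = 1 and k = sec φ, giving areal scale sec φ; true area = (apparent area) · cos φ.
True area of nature reserve: 268000 × cos(75.2°) = 268000 × 0.2554 = 68460 km².
True area of district: 290000 × cos(27.5°) = 290000 × 0.8870 = 257200 km².
Ratio = 68460 / 257200 ≈ 0.266.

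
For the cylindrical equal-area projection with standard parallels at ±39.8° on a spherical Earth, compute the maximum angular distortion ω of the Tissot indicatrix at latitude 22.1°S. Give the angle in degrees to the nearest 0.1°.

Cylindrical equal-area (φ₀ = 39.8°): h = cos φ / cos 39.8° along meridians, k = cos 39.8° / cos φ along parallels; h·k = 1.
At 22.1°: h = 1.206, k = 0.8292; principal scales a = 1.206, b = 0.8292.
sin(ω/2) = (a − b)/(a + b) = 0.3768/2.035 = 0.1851, so ω = 2 arcsin(0.1851) ≈ 21.3°.

21.3°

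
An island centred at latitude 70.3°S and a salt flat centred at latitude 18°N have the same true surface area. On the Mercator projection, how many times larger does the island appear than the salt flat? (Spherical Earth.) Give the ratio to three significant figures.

7.96

Mercator areal scale is sec²φ.
At 70.3°: sec²(70.3°) = 1/0.3371² = 8.800.
At 18°: sec²(18°) = 1/0.9511² = 1.106.
Ratio = 8.800/1.106 = cos²(18°)/cos²(70.3°) ≈ 7.96.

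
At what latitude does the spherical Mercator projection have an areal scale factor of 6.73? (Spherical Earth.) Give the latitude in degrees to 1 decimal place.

Mercator areal scale is sec²φ.
sec²φ = 6.73  ⇒  cos²φ = 0.1486  ⇒  cos φ = 0.3855.
φ = arccos(0.3855) ≈ 67.3°.

67.3°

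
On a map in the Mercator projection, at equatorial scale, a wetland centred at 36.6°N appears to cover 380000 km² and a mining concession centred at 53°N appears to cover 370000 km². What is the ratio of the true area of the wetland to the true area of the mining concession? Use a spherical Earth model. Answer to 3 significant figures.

1.83

On Mercator the areal scale is sec²φ, so true area = apparent × cos²φ.
True area of wetland: 380000 × cos²(36.6°) = 380000 × 0.6445 = 244900 km².
True area of mining concession: 370000 × cos²(53°) = 370000 × 0.3622 = 134000 km².
Ratio = 244900 / 134000 ≈ 1.83.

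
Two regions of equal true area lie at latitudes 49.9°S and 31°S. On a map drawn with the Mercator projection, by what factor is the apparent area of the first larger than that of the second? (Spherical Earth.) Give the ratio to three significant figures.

On Mercator, area is exaggerated by sec²φ = 1/cos²φ.
At 49.9°: sec²(49.9°) = 1/0.6441² = 2.410.
At 31°: sec²(31°) = 1/0.8572² = 1.361.
Ratio = 2.410/1.361 = cos²(31°)/cos²(49.9°) ≈ 1.77.

1.77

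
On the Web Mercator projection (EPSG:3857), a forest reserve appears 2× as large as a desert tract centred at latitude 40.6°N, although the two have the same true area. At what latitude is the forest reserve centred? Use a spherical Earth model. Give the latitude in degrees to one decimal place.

57.5°

For equal true areas on Mercator, apparent areas scale as sec²φ, so the ratio is cos²φ₂ / cos²φ₁.
cos²φ₂ / cos²φ₁ = 2  ⇒  cos φ₁ = cos 40.6° / √2 = 0.7593/1.414 = 0.5369.
φ₁ = arccos(0.5369) ≈ 57.5°.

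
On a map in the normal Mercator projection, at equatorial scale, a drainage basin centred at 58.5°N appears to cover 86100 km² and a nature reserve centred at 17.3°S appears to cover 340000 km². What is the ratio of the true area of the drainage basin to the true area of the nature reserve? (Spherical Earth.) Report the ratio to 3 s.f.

0.0758

Mercator's areal exaggeration is sec²φ; hence true area = (apparent area) · cos²φ.
True area of drainage basin: 86100 × cos²(58.5°) = 86100 × 0.2730 = 23510 km².
True area of nature reserve: 340000 × cos²(17.3°) = 340000 × 0.9116 = 309900 km².
Ratio = 23510 / 309900 ≈ 0.0758.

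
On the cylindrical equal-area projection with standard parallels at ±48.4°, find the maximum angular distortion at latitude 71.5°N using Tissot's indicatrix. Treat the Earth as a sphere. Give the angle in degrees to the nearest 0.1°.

Cylindrical equal-area (φ₀ = 48.4°): h = cos φ / cos 48.4° along meridians, k = cos 48.4° / cos φ along parallels; h·k = 1.
At 71.5°: h = 0.4779, k = 2.092; principal scales a = 2.092, b = 0.4779.
sin(ω/2) = (a − b)/(a + b) = 1.614/2.570 = 0.6281, so ω = 2 arcsin(0.6281) ≈ 77.8°.

77.8°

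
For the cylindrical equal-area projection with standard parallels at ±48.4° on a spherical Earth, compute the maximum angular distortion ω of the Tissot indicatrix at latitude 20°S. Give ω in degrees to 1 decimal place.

39.0°

For cylindrical equal-area with standard parallel φ₀, h = cos φ / cos φ₀ and k = cos φ₀ / cos φ, so h·k = 1.
At 20°: h = 1.415, k = 0.7065; principal scales a = 1.415, b = 0.7065.
sin(ω/2) = (a − b)/(a + b) = 0.7088/2.122 = 0.3341, so ω = 2 arcsin(0.3341) ≈ 39.0°.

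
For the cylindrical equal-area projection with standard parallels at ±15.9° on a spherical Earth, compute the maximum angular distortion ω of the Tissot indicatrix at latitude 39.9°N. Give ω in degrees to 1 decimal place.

25.7°

Cylindrical equal-area (φ₀ = 15.9°): h = cos φ / cos 15.9° along meridians, k = cos 15.9° / cos φ along parallels; h·k = 1.
At 39.9°: h = 0.7977, k = 1.254; principal scales a = 1.254, b = 0.7977.
sin(ω/2) = (a − b)/(a + b) = 0.4559/2.051 = 0.2223, so ω = 2 arcsin(0.2223) ≈ 25.7°.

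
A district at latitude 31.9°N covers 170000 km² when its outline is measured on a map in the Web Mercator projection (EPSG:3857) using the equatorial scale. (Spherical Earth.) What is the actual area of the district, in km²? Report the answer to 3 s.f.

The Mercator projection is conformal; its linear scale factor is the same in every direction and equals sec φ = 1/cos φ.
Areal scale = k² = sec²φ = 1/cos²(31.9°) = 1/0.8490² = 1.387.
True area = apparent / (areal scale) = 170000 / 1.387 ≈ 123000 km².

123000 km²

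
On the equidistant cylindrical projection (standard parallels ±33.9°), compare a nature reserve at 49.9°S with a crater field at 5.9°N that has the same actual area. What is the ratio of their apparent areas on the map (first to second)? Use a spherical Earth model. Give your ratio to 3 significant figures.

1.54

In the equirectangular projection with standard parallel φ₀ = 33.9° (x = Rλ cos φ₀, y = Rφ), meridians are true-scale (h = 1) and the parallel scale is k = cos φ₀ / cos φ.
Areal scale at 49.9°: h·k = 1.000 × 1.289 = 1.289.
Areal scale at 5.9°: h·k = 1.000 × 0.8344 = 0.8344.
Ratio = 1.289/0.8344 ≈ 1.54.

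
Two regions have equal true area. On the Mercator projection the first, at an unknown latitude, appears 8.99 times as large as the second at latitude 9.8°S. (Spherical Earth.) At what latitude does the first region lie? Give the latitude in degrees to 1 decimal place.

70.8°

Mercator areal scale is sec²φ, so apparent-area ratio = sec²φ₁ / sec²φ₂ = cos²φ₂ / cos²φ₁.
cos²φ₂ / cos²φ₁ = 8.99  ⇒  cos φ₁ = cos 9.8° / √8.99 = 0.9854/2.998 = 0.3287.
φ₁ = arccos(0.3287) ≈ 70.8°.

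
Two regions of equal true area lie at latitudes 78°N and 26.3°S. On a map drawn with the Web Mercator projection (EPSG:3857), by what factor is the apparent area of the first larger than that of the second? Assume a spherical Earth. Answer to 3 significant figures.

18.6

On Mercator, area is exaggerated by sec²φ = 1/cos²φ.
At 78°: sec²(78°) = 1/0.2079² = 23.13.
At 26.3°: sec²(26.3°) = 1/0.8965² = 1.244.
Ratio = 23.13/1.244 = cos²(26.3°)/cos²(78°) ≈ 18.6.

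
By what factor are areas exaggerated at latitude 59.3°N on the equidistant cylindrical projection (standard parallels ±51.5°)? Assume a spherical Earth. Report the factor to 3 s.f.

1.22

In the equirectangular projection with standard parallel φ₀ = 51.5° (x = Rλ cos φ₀, y = Rφ), meridians are true-scale (h = 1) and the parallel scale is k = cos φ₀ / cos φ.
Areal scale = h·k = 1 × cos φ₀ / cos φ; at 59.3°, h = 1.000, k = 1.219, so h·k = 1.219.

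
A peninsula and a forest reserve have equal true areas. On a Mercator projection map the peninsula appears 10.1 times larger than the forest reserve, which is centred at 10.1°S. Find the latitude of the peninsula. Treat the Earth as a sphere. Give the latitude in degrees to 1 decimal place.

72.0°

For equal true areas on Mercator, apparent areas scale as sec²φ, so the ratio is cos²φ₂ / cos²φ₁.
cos²φ₂ / cos²φ₁ = 10.1  ⇒  cos φ₁ = cos 10.1° / √10.1 = 0.9845/3.178 = 0.3098.
φ₁ = arccos(0.3098) ≈ 72.0°.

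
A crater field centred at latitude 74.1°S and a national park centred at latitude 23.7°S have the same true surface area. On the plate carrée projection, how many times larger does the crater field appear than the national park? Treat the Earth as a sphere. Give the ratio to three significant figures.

3.34

In the plate carrée (x = Rλ, y = Rφ), meridians are true-scale (h = 1) and parallels are stretched by k = sec φ.
Areal scale at 74.1°: h·k = 1.000 × 3.650 = 3.650.
Areal scale at 23.7°: h·k = 1.000 × 1.092 = 1.092.
Ratio = 3.650/1.092 ≈ 3.34.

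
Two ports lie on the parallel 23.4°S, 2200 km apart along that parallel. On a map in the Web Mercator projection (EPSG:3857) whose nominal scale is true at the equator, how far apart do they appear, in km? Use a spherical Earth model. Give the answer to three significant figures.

2400 km

The Mercator projection is conformal; its linear scale factor is the same in every direction and equals sec φ = 1/cos φ.
Along the parallel, k = sec 23.4° = 1/0.9178 = 1.090.
Map distance = 2200 × 1.090 ≈ 2400 km.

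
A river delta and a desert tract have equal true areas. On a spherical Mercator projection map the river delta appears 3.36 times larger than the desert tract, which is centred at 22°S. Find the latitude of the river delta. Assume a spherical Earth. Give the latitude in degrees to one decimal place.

For equal true areas on Mercator, apparent areas scale as sec²φ, so the ratio is cos²φ₂ / cos²φ₁.
cos²φ₂ / cos²φ₁ = 3.36  ⇒  cos φ₁ = cos 22° / √3.36 = 0.9272/1.833 = 0.5058.
φ₁ = arccos(0.5058) ≈ 59.6°.

59.6°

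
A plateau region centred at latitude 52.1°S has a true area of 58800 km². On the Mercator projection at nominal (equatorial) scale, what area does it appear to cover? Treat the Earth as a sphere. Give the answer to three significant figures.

156000 km²

Mercator is conformal, so the point scale is isotropic: h = k = sec φ = 1/cos φ.
Areal scale = k² = sec²φ = 1/cos²(52.1°) = 1/0.6143² = 2.650.
Apparent area = 58800 × 2.650 ≈ 156000 km².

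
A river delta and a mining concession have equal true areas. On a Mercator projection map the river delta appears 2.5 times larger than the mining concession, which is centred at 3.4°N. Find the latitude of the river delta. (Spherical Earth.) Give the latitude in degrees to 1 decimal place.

50.9°

On Mercator, (apparent₁)/(apparent₂) = sec²φ₁ / sec²φ₂ when true areas are equal.
cos²φ₂ / cos²φ₁ = 2.5  ⇒  cos φ₁ = cos 3.4° / √2.5 = 0.9982/1.581 = 0.6313.
φ₁ = arccos(0.6313) ≈ 50.9°.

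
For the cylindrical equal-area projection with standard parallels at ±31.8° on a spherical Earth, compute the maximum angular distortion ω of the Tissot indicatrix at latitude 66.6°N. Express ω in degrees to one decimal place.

79.8°

Cylindrical equal-area (φ₀ = 31.8°): h = cos φ / cos 31.8° along meridians, k = cos 31.8° / cos φ along parallels; h·k = 1.
At 66.6°: h = 0.4673, k = 2.140; principal scales a = 2.140, b = 0.4673.
sin(ω/2) = (a − b)/(a + b) = 1.673/2.607 = 0.6415, so ω = 2 arcsin(0.6415) ≈ 79.8°.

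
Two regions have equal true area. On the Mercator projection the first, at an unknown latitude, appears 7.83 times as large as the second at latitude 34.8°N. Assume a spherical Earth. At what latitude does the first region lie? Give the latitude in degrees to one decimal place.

For equal true areas on Mercator, apparent areas scale as sec²φ, so the ratio is cos²φ₂ / cos²φ₁.
cos²φ₂ / cos²φ₁ = 7.83  ⇒  cos φ₁ = cos 34.8° / √7.83 = 0.8211/2.798 = 0.2935.
φ₁ = arccos(0.2935) ≈ 72.9°.

72.9°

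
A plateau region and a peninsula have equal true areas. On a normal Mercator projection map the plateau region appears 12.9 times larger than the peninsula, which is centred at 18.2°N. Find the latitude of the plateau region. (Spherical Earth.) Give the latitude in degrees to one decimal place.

74.7°

For equal true areas on Mercator, apparent areas scale as sec²φ, so the ratio is cos²φ₂ / cos²φ₁.
cos²φ₂ / cos²φ₁ = 12.9  ⇒  cos φ₁ = cos 18.2° / √12.9 = 0.9500/3.592 = 0.2645.
φ₁ = arccos(0.2645) ≈ 74.7°.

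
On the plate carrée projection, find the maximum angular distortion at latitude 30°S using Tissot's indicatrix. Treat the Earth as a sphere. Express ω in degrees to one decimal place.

8.2°

For the equirectangular projection with φ₀ = 0 (plate carrée), h = 1 along meridians and k = sec φ along parallels.
At 30°: h = 1.000, k = 1.155; principal scales a = 1.155, b = 1.000.
sin(ω/2) = (a − b)/(a + b) = 0.1547/2.155 = 0.07180, so ω = 2 arcsin(0.07180) ≈ 8.2°.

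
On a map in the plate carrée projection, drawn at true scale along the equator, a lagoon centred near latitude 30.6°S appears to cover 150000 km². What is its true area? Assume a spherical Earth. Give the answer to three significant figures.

In the plate carrée (x = Rλ, y = Rφ), meridians are true-scale (h = 1) and parallels are stretched by k = sec φ.
Areal scale = h·k = 1 × sec φ; at 30.6°, h = 1.000, k = 1.162, so h·k = 1.162.
True area = apparent / (areal scale) = 150000 / 1.162 ≈ 129000 km².

129000 km²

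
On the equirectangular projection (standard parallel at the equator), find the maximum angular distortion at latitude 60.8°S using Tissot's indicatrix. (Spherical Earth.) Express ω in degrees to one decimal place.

40.3°

In the plate carrée (x = Rλ, y = Rφ), meridians are true-scale (h = 1) and parallels are stretched by k = sec φ.
At 60.8°: h = 1.000, k = 2.050; principal scales a = 2.050, b = 1.000.
sin(ω/2) = (a − b)/(a + b) = 1.050/3.050 = 0.3442, so ω = 2 arcsin(0.3442) ≈ 40.3°.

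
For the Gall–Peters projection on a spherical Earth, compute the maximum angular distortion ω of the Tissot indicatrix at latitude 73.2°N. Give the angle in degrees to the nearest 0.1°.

91.1°

Gall–Peters is a cylindrical equal-area projection with standard parallels at ±45°. A cylindrical equal-area projection with standard parallel φ₀ has meridian scale h = cos φ / cos φ₀ and parallel scale k = cos φ₀ / cos φ (so areas are preserved, h·k = 1).
At 73.2°: h = 0.4088, k = 2.446; principal scales a = 2.446, b = 0.4088.
sin(ω/2) = (a − b)/(a + b) = 2.038/2.855 = 0.7137, so ω = 2 arcsin(0.7137) ≈ 91.1°.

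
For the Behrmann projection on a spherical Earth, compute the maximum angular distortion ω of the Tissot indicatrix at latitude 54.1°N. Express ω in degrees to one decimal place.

43.6°

Behrmann is a cylindrical equal-area projection with standard parallels at ±30°. A cylindrical equal-area projection with standard parallel φ₀ has meridian scale h = cos φ / cos φ₀ and parallel scale k = cos φ₀ / cos φ (so areas are preserved, h·k = 1).
At 54.1°: h = 0.6771, k = 1.477; principal scales a = 1.477, b = 0.6771.
sin(ω/2) = (a − b)/(a + b) = 0.7998/2.154 = 0.3713, so ω = 2 arcsin(0.3713) ≈ 43.6°.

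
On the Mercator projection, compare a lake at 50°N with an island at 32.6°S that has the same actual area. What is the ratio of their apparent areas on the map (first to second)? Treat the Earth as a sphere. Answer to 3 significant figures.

1.72

Mercator is conformal with k = sec φ, so areal scale = k² = sec²φ.
At 50°: sec²(50°) = 1/0.6428² = 2.420.
At 32.6°: sec²(32.6°) = 1/0.8425² = 1.409.
Ratio = 2.420/1.409 = cos²(32.6°)/cos²(50°) ≈ 1.72.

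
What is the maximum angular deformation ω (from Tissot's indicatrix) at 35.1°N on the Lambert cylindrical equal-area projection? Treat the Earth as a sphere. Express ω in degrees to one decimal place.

22.8°

The Lambert cylindrical equal-area projection is the cylindrical equal-area projection with its standard parallel at the equator (φ₀ = 0). For cylindrical equal-area with standard parallel φ₀, h = cos φ / cos φ₀ and k = cos φ₀ / cos φ, so h·k = 1.
At 35.1°: h = 0.8181, k = 1.222; principal scales a = 1.222, b = 0.8181.
sin(ω/2) = (a − b)/(a + b) = 0.4041/2.040 = 0.1981, so ω = 2 arcsin(0.1981) ≈ 22.8°.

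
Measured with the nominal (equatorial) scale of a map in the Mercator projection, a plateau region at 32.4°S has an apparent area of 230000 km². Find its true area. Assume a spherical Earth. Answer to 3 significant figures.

164000 km²

Mercator is conformal, so the point scale is isotropic: h = k = sec φ = 1/cos φ.
Areal scale = k² = sec²φ = 1/cos²(32.4°) = 1/0.8443² = 1.403.
True area = apparent / (areal scale) = 230000 / 1.403 ≈ 164000 km².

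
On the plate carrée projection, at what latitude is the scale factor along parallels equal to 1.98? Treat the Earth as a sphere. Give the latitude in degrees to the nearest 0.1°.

59.7°

Plate carrée: h = 1, k = sec φ along parallels.
sec φ = 1.98  ⇒  cos φ = 0.5051  ⇒  φ ≈ 59.7°.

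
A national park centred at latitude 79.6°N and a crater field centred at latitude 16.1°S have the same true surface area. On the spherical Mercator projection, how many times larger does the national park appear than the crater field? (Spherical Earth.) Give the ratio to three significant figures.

28.3

Mercator areal scale is sec²φ.
At 79.6°: sec²(79.6°) = 1/0.1805² = 30.69.
At 16.1°: sec²(16.1°) = 1/0.9608² = 1.083.
Ratio = 30.69/1.083 = cos²(16.1°)/cos²(79.6°) ≈ 28.3.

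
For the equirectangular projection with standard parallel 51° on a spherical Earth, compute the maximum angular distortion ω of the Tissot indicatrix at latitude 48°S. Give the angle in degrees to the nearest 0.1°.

In the equirectangular projection with standard parallel φ₀ = 51° (x = Rλ cos φ₀, y = Rφ), meridians are true-scale (h = 1) and the parallel scale is k = cos φ₀ / cos φ.
At 48°: h = 1.000, k = 0.9405; principal scales a = 1.000, b = 0.9405.
sin(ω/2) = (a − b)/(a + b) = 0.05950/1.941 = 0.03066, so ω = 2 arcsin(0.03066) ≈ 3.5°.

3.5°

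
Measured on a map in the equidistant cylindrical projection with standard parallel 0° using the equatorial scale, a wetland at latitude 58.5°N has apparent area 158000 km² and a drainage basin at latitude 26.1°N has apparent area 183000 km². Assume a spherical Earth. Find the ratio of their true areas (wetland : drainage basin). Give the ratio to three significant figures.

On the plate carrée, areal scale = h·k = 1 × sec φ, so true area = apparent × cos φ.
True area of wetland: 158000 × cos(58.5°) = 158000 × 0.5225 = 82550 km².
True area of drainage basin: 183000 × cos(26.1°) = 183000 × 0.8980 = 164300 km².
Ratio = 82550 / 164300 ≈ 0.502.

0.502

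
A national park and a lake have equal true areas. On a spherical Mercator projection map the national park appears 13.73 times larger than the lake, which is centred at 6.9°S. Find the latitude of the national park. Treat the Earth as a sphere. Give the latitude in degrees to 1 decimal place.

For equal true areas on Mercator, apparent areas scale as sec²φ, so the ratio is cos²φ₂ / cos²φ₁.
cos²φ₂ / cos²φ₁ = 13.73  ⇒  cos φ₁ = cos 6.9° / √13.73 = 0.9928/3.705 = 0.2679.
φ₁ = arccos(0.2679) ≈ 74.5°.

74.5°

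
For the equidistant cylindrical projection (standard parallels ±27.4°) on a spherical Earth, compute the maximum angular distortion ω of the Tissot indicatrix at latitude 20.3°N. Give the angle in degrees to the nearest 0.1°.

In the equirectangular projection with standard parallel φ₀ = 27.4° (x = Rλ cos φ₀, y = Rφ), meridians are true-scale (h = 1) and the parallel scale is k = cos φ₀ / cos φ.
At 20.3°: h = 1.000, k = 0.9466; principal scales a = 1.000, b = 0.9466.
sin(ω/2) = (a − b)/(a + b) = 0.05339/1.947 = 0.02743, so ω = 2 arcsin(0.02743) ≈ 3.1°.

3.1°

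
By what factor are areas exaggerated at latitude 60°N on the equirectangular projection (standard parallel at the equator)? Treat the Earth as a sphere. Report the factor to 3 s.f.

Plate carrée maps x = Rλ, y = Rφ. The meridian scale is h = 1 and the parallel scale is k = 1/cos φ = sec φ.
Areal scale = h·k = 1 × sec φ; at 60°, h = 1.000, k = 2.000, so h·k = 2.000.

2.00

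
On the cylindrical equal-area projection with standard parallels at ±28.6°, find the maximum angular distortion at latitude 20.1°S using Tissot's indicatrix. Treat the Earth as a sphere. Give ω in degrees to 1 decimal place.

Cylindrical equal-area (φ₀ = 28.6°): h = cos φ / cos 28.6° along meridians, k = cos 28.6° / cos φ along parallels; h·k = 1.
At 20.1°: h = 1.070, k = 0.9349; principal scales a = 1.070, b = 0.9349.
sin(ω/2) = (a − b)/(a + b) = 0.1347/2.005 = 0.06719, so ω = 2 arcsin(0.06719) ≈ 7.7°.

7.7°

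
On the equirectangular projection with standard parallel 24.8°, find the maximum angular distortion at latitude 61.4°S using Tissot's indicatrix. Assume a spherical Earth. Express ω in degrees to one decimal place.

With standard parallel φ₀ = 24.8°, the equirectangular projection gives x = Rλ cos φ₀, y = Rφ, so h = 1 and k = cos 24.8° / cos φ.
At 61.4°: h = 1.000, k = 1.896; principal scales a = 1.896, b = 1.000.
sin(ω/2) = (a − b)/(a + b) = 0.8964/2.896 = 0.3095, so ω = 2 arcsin(0.3095) ≈ 36.1°.

36.1°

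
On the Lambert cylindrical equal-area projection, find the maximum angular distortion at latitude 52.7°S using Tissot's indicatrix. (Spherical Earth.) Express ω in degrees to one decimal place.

The Lambert cylindrical equal-area projection is the cylindrical equal-area projection with its standard parallel at the equator (φ₀ = 0). Cylindrical equal-area (φ₀ = 0°): h = cos φ / cos 0° along meridians, k = cos 0° / cos φ along parallels; h·k = 1.
At 52.7°: h = 0.6060, k = 1.650; principal scales a = 1.650, b = 0.6060.
sin(ω/2) = (a − b)/(a + b) = 1.044/2.256 = 0.4628, so ω = 2 arcsin(0.4628) ≈ 55.1°.

55.1°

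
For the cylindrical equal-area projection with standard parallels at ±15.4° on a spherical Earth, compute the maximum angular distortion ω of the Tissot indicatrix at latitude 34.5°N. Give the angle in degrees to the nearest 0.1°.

17.9°

A cylindrical equal-area projection with standard parallel φ₀ has meridian scale h = cos φ / cos φ₀ and parallel scale k = cos φ₀ / cos φ (so areas are preserved, h·k = 1).
At 34.5°: h = 0.8548, k = 1.170; principal scales a = 1.170, b = 0.8548.
sin(ω/2) = (a − b)/(a + b) = 0.3150/2.025 = 0.1556, so ω = 2 arcsin(0.1556) ≈ 17.9°.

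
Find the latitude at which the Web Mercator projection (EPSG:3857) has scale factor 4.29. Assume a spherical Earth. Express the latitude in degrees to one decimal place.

76.5°

Mercator scale is k = sec φ = 1/cos φ.
1/cos φ = 4.29  ⇒  cos φ = 0.2331  ⇒  φ = arccos(0.2331) ≈ 76.5°.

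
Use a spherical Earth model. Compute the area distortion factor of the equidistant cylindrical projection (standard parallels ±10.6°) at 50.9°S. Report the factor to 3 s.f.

1.56

The equidistant cylindrical projection with φ₀ = 10.6° has h = 1 (meridians true) and k = cos φ₀ / cos φ along parallels.
Areal scale = h·k = 1 × cos φ₀ / cos φ; at 50.9°, h = 1.000, k = 1.559, so h·k = 1.559.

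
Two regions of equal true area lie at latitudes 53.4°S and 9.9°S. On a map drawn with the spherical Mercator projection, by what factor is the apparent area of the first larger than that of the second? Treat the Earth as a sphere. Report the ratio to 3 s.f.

2.73

Mercator areal scale is sec²φ.
At 53.4°: sec²(53.4°) = 1/0.5962² = 2.813.
At 9.9°: sec²(9.9°) = 1/0.9851² = 1.030.
Ratio = 2.813/1.030 = cos²(9.9°)/cos²(53.4°) ≈ 2.73.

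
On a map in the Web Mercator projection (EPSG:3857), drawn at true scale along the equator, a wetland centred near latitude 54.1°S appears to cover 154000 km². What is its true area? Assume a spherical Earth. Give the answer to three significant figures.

53000 km²

The Mercator projection is conformal; its linear scale factor is the same in every direction and equals sec φ = 1/cos φ.
Areal scale = k² = sec²φ = 1/cos²(54.1°) = 1/0.5864² = 2.908.
True area = apparent / (areal scale) = 154000 / 2.908 ≈ 53000 km².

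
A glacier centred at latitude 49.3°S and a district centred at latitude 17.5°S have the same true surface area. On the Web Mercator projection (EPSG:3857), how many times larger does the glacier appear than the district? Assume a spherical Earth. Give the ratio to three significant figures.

2.14

Mercator areal scale is sec²φ.
At 49.3°: sec²(49.3°) = 1/0.6521² = 2.352.
At 17.5°: sec²(17.5°) = 1/0.9537² = 1.099.
Ratio = 2.352/1.099 = cos²(17.5°)/cos²(49.3°) ≈ 2.14.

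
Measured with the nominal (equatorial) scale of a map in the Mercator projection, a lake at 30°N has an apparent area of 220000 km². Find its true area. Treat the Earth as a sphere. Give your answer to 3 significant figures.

165000 km²

The Mercator projection is conformal; its linear scale factor is the same in every direction and equals sec φ = 1/cos φ.
Areal scale = k² = sec²φ = 1/cos²(30°) = 1/0.8660² = 1.333.
True area = apparent / (areal scale) = 220000 / 1.333 ≈ 165000 km².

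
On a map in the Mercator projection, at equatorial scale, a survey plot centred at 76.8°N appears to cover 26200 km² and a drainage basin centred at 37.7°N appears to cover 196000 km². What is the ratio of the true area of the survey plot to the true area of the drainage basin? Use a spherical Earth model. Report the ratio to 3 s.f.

0.0111

Mercator's areal exaggeration is sec²φ; hence true area = (apparent area) · cos²φ.
True area of survey plot: 26200 × cos²(76.8°) = 26200 × 0.05214 = 1366 km².
True area of drainage basin: 196000 × cos²(37.7°) = 196000 × 0.6260 = 122700 km².
Ratio = 1366 / 122700 ≈ 0.0111.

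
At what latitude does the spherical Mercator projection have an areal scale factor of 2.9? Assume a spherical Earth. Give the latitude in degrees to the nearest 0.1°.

Mercator areal scale is sec²φ.
sec²φ = 2.9  ⇒  cos²φ = 0.3448  ⇒  cos φ = 0.5872.
φ = arccos(0.5872) ≈ 54.0°.

54.0°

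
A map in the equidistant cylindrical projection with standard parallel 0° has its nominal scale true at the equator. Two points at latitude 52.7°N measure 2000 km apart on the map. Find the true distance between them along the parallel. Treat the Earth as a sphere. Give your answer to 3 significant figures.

For the equirectangular projection with φ₀ = 0 (plate carrée), h = 1 along meridians and k = sec φ along parallels.
Along the parallel at 52.7°, map distances are exaggerated by k = sec 52.7° = 1.650.
True distance = 2000 / 1.650 = 2000 × cos 52.7° ≈ 1210 km.

1210 km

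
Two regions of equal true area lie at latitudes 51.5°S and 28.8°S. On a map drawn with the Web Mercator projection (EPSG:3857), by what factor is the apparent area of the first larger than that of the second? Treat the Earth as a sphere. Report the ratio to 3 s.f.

1.98

On Mercator, area is exaggerated by sec²φ = 1/cos²φ.
At 51.5°: sec²(51.5°) = 1/0.6225² = 2.580.
At 28.8°: sec²(28.8°) = 1/0.8763² = 1.302.
Ratio = 2.580/1.302 = cos²(28.8°)/cos²(51.5°) ≈ 1.98.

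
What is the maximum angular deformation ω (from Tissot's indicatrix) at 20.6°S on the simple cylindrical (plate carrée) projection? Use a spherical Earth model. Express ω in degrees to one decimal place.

3.8°

Plate carrée maps x = Rλ, y = Rφ. The meridian scale is h = 1 and the parallel scale is k = 1/cos φ = sec φ.
At 20.6°: h = 1.000, k = 1.068; principal scales a = 1.068, b = 1.000.
sin(ω/2) = (a − b)/(a + b) = 0.06831/2.068 = 0.03303, so ω = 2 arcsin(0.03303) ≈ 3.8°.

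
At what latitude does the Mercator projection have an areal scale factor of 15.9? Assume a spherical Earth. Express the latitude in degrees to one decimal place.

Mercator areal scale is sec²φ.
sec²φ = 15.9  ⇒  cos²φ = 0.06289  ⇒  cos φ = 0.2508.
φ = arccos(0.2508) ≈ 75.5°.

75.5°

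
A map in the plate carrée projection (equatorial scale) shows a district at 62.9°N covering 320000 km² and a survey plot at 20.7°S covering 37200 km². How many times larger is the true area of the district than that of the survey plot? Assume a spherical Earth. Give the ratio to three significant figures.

4.19

Plate carrée has h = 1 and k = sec φ, giving areal scale sec φ; true area = (apparent area) · cos φ.
True area of district: 320000 × cos(62.9°) = 320000 × 0.4555 = 145800 km².
True area of survey plot: 37200 × cos(20.7°) = 37200 × 0.9354 = 34800 km².
Ratio = 145800 / 34800 ≈ 4.19.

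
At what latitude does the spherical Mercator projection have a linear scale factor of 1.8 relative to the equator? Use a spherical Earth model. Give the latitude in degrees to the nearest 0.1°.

Mercator scale is k = sec φ = 1/cos φ.
1/cos φ = 1.8  ⇒  cos φ = 0.5556  ⇒  φ = arccos(0.5556) ≈ 56.3°.

56.3°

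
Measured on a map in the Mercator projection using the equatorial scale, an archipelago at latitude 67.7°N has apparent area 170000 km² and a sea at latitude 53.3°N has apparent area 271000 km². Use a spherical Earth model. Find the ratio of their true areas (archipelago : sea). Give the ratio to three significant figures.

0.253

Mercator's areal exaggeration is sec²φ; hence true area = (apparent area) · cos²φ.
True area of archipelago: 170000 × cos²(67.7°) = 170000 × 0.1440 = 24480 km².
True area of sea: 271000 × cos²(53.3°) = 271000 × 0.3572 = 96790 km².
Ratio = 24480 / 96790 ≈ 0.253.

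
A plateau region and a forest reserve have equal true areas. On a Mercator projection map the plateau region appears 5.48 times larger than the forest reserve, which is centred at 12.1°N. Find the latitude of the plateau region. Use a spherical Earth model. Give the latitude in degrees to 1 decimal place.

65.3°

Mercator areal scale is sec²φ, so apparent-area ratio = sec²φ₁ / sec²φ₂ = cos²φ₂ / cos²φ₁.
cos²φ₂ / cos²φ₁ = 5.48  ⇒  cos φ₁ = cos 12.1° / √5.48 = 0.9778/2.341 = 0.4177.
φ₁ = arccos(0.4177) ≈ 65.3°.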